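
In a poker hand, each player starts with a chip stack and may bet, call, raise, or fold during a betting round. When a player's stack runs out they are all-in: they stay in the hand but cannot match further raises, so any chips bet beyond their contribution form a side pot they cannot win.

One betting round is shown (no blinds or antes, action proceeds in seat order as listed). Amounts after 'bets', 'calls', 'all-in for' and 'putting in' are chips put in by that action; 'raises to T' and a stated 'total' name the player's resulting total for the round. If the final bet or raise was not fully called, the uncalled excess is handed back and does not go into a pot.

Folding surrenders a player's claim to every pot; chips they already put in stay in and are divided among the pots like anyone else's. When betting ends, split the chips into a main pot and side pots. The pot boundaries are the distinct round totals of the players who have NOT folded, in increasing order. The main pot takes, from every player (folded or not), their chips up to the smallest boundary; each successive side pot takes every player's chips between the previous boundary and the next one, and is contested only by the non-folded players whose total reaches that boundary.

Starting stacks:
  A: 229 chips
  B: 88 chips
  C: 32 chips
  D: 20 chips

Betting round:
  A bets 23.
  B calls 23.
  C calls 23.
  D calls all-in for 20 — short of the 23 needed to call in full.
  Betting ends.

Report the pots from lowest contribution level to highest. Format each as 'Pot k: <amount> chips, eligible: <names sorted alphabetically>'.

Pot 1: 80 chips, eligible: A, B, C, D
Pot 2: 9 chips, eligible: A, B, C

Derivation:
Contributions: A=23, B=23, C=23, D=20
Pot levels (distinct totals of non-folded players): 20, 23
Layer 1-20: 20 each from A, B, C, D = 20*4 = 80 chips; eligible A, B, C, D
Layer 21-23: 3 each from A, B, C = 3*3 = 9 chips; eligible A, B, C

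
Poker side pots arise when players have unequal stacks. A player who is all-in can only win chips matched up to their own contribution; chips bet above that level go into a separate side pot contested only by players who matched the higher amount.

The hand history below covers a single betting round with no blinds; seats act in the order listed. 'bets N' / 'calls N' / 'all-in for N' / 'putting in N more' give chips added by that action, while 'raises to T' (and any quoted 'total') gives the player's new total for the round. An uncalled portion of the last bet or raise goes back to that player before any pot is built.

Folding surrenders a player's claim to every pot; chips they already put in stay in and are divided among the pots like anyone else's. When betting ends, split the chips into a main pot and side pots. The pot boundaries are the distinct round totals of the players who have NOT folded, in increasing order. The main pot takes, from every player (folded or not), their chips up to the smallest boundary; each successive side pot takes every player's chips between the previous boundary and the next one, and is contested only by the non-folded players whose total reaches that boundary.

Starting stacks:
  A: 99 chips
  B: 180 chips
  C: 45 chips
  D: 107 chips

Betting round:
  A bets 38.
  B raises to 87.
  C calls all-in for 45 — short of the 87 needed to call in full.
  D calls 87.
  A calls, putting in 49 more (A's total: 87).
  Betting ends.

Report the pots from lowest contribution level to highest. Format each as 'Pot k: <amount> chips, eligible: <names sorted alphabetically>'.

Pot 1: 180 chips, eligible: A, B, C, D
Pot 2: 126 chips, eligible: A, B, D

Derivation:
Contributions: A=87, B=87, C=45, D=87
Pot levels (distinct totals of non-folded players): 45, 87
Layer 1-45: 45 each from A, B, C, D = 45*4 = 180 chips; eligible A, B, C, D
Layer 46-87: 42 each from A, B, D = 42*3 = 126 chips; eligible A, B, D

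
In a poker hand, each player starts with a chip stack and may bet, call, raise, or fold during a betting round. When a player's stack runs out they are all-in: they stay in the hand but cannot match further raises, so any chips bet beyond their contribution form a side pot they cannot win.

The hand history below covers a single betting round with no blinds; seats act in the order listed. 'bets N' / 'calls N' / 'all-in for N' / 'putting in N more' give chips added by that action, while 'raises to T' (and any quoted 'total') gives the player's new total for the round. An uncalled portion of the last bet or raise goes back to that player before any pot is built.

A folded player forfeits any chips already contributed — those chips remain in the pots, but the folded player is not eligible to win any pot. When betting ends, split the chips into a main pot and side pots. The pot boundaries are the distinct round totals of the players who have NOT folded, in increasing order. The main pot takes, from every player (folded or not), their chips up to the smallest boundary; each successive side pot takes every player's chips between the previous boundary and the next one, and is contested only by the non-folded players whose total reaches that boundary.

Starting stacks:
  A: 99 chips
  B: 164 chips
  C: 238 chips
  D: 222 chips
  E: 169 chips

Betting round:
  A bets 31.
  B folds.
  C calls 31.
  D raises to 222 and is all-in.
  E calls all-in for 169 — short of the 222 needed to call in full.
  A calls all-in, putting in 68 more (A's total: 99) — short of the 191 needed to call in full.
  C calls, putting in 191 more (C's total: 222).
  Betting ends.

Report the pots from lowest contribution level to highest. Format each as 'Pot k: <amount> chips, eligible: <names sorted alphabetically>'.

Contributions: A=99, C=222, D=222, E=169
Folded: B
Pot levels (distinct totals of non-folded players): 99, 169, 222
Layer 1-99: 99 each from A, C, D, E = 99*4 = 396 chips; eligible A, C, D, E
Layer 100-169: 70 each from C, D, E = 70*3 = 210 chips; eligible C, D, E
Layer 170-222: 53 each from C, D = 53*2 = 106 chips; eligible C, D

Pot 1: 396 chips, eligible: A, C, D, E
Pot 2: 210 chips, eligible: C, D, E
Pot 3: 106 chips, eligible: C, D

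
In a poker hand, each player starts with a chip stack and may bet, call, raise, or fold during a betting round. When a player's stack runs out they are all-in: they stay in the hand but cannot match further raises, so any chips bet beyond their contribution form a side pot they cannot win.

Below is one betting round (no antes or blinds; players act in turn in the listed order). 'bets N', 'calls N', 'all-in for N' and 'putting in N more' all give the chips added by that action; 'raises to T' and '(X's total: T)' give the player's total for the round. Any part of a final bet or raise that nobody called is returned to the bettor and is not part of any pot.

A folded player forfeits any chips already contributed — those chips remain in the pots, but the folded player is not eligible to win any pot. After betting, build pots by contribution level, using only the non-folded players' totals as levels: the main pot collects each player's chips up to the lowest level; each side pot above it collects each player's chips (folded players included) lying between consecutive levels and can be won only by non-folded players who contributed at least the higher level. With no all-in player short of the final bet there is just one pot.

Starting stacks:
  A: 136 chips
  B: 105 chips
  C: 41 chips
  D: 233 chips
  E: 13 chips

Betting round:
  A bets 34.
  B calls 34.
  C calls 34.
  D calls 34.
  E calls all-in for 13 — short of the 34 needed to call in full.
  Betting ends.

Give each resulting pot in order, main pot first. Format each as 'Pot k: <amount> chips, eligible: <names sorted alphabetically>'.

Pot 1: 65 chips, eligible: A, B, C, D, E
Pot 2: 84 chips, eligible: A, B, C, D

Derivation:
Contributions: A=34, B=34, C=34, D=34, E=13
Pot levels (distinct totals of non-folded players): 13, 34
Layer 1-13: 13 each from A, B, C, D, E = 13*5 = 65 chips; eligible A, B, C, D, E
Layer 14-34: 21 each from A, B, C, D = 21*4 = 84 chips; eligible A, B, C, D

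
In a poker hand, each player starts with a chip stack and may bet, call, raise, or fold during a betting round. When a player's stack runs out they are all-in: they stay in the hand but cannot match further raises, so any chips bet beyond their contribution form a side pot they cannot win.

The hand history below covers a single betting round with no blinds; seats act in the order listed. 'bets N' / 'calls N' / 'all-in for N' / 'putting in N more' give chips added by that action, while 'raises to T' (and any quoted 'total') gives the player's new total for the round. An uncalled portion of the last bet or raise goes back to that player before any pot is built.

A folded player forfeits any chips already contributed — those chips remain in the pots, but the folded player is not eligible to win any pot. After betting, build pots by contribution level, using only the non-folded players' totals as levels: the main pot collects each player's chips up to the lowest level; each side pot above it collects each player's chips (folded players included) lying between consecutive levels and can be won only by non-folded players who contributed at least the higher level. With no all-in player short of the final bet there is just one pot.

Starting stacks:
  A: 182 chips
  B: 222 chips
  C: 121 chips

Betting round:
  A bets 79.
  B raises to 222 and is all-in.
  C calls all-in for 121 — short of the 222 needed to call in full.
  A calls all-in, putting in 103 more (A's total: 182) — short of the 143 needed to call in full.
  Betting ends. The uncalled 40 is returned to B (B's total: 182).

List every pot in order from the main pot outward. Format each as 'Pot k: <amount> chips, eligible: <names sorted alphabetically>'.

Pot 1: 363 chips, eligible: A, B, C
Pot 2: 122 chips, eligible: A, B

Derivation:
Contributions (after 40 returned to B): A=182, B=182, C=121
Pot levels (distinct totals of non-folded players): 121, 182
Layer 1-121: 121 each from A, B, C = 121*3 = 363 chips; eligible A, B, C
Layer 122-182: 61 each from A, B = 61*2 = 122 chips; eligible A, B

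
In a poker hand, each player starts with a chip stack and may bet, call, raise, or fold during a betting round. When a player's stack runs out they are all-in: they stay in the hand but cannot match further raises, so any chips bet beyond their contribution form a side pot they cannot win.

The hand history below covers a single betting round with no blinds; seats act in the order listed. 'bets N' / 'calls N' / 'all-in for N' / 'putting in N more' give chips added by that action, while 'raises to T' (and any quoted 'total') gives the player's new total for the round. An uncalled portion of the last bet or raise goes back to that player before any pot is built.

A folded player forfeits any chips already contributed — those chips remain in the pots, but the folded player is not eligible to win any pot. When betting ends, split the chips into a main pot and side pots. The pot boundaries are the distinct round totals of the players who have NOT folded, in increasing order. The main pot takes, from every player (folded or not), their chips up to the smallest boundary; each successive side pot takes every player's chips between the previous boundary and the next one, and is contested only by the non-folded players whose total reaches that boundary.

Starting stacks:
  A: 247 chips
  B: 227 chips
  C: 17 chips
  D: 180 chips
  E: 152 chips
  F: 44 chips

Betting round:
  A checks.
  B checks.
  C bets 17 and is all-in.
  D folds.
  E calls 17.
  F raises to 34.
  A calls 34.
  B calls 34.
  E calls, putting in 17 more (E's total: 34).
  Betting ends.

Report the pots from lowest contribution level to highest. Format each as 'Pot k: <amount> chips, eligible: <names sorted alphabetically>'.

Contributions: A=34, B=34, C=17, E=34, F=34
Folded: D
Pot levels (distinct totals of non-folded players): 17, 34
Layer 1-17: 17 each from A, B, C, E, F = 17*5 = 85 chips; eligible A, B, C, E, F
Layer 18-34: 17 each from A, B, E, F = 17*4 = 68 chips; eligible A, B, E, F

Pot 1: 85 chips, eligible: A, B, C, E, F
Pot 2: 68 chips, eligible: A, B, E, F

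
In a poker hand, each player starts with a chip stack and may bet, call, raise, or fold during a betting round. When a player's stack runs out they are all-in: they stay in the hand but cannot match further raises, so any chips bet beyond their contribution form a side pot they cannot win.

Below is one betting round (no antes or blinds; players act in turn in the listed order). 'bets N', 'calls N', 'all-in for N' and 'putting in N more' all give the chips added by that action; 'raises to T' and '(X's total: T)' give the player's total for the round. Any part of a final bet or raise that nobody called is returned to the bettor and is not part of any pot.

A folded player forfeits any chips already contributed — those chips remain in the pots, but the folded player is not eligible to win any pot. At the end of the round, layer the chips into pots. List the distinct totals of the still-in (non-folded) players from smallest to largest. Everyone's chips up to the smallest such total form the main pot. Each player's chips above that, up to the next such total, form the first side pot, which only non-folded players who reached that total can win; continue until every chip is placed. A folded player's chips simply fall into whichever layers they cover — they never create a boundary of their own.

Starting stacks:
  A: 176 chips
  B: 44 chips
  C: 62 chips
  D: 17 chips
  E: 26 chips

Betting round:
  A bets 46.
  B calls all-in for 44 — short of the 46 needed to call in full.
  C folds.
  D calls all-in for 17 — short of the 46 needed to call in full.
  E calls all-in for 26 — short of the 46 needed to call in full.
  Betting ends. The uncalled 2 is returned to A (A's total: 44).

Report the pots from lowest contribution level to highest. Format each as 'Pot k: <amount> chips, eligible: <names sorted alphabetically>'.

Pot 1: 68 chips, eligible: A, B, D, E
Pot 2: 27 chips, eligible: A, B, E
Pot 3: 36 chips, eligible: A, B

Derivation:
Contributions (after 2 returned to A): A=44, B=44, D=17, E=26
Folded: C
Pot levels (distinct totals of non-folded players): 17, 26, 44
Layer 1-17: 17 each from A, B, D, E = 17*4 = 68 chips; eligible A, B, D, E
Layer 18-26: 9 each from A, B, E = 9*3 = 27 chips; eligible A, B, E
Layer 27-44: 18 each from A, B = 18*2 = 36 chips; eligible A, B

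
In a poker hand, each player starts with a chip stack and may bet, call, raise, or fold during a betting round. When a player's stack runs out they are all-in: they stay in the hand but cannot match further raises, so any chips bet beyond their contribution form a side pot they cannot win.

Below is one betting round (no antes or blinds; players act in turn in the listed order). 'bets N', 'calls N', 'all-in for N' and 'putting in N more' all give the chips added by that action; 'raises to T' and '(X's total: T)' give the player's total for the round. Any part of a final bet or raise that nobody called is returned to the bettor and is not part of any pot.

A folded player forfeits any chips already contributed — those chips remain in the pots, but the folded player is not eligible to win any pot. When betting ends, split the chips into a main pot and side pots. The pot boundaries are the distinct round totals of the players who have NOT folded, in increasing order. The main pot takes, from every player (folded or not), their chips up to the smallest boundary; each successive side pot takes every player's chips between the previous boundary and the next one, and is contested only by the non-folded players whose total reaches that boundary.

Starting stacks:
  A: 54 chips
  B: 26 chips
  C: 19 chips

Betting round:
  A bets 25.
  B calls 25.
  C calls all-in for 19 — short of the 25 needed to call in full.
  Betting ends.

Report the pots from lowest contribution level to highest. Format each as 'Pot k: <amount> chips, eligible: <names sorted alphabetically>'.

Pot 1: 57 chips, eligible: A, B, C
Pot 2: 12 chips, eligible: A, B

Derivation:
Contributions: A=25, B=25, C=19
Pot levels (distinct totals of non-folded players): 19, 25
Layer 1-19: 19 each from A, B, C = 19*3 = 57 chips; eligible A, B, C
Layer 20-25: 6 each from A, B = 6*2 = 12 chips; eligible A, B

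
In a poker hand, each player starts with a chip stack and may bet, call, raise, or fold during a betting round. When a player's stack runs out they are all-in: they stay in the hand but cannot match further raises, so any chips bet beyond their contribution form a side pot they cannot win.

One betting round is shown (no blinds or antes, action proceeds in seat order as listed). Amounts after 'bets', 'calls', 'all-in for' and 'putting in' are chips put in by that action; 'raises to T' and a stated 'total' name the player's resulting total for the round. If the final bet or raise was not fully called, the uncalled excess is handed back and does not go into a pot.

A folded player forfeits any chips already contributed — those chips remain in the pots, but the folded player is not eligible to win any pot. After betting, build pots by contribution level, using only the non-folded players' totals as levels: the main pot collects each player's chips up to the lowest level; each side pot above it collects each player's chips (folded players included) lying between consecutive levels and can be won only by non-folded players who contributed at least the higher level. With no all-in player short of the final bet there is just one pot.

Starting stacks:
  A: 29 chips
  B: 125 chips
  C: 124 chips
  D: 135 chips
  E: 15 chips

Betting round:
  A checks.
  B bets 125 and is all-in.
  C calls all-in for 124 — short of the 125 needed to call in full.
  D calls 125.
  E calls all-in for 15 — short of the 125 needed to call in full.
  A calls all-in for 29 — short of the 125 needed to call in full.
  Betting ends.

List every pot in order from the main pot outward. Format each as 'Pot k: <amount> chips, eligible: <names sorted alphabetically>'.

Contributions: A=29, B=125, C=124, D=125, E=15
Pot levels (distinct totals of non-folded players): 15, 29, 124, 125
Layer 1-15: 15 each from A, B, C, D, E = 15*5 = 75 chips; eligible A, B, C, D, E
Layer 16-29: 14 each from A, B, C, D = 14*4 = 56 chips; eligible A, B, C, D
Layer 30-124: 95 each from B, C, D = 95*3 = 285 chips; eligible B, C, D
Layer 125-125: 1 each from B, D = 1*2 = 2 chips; eligible B, D

Pot 1: 75 chips, eligible: A, B, C, D, E
Pot 2: 56 chips, eligible: A, B, C, D
Pot 3: 285 chips, eligible: B, C, D
Pot 4: 2 chips, eligible: B, D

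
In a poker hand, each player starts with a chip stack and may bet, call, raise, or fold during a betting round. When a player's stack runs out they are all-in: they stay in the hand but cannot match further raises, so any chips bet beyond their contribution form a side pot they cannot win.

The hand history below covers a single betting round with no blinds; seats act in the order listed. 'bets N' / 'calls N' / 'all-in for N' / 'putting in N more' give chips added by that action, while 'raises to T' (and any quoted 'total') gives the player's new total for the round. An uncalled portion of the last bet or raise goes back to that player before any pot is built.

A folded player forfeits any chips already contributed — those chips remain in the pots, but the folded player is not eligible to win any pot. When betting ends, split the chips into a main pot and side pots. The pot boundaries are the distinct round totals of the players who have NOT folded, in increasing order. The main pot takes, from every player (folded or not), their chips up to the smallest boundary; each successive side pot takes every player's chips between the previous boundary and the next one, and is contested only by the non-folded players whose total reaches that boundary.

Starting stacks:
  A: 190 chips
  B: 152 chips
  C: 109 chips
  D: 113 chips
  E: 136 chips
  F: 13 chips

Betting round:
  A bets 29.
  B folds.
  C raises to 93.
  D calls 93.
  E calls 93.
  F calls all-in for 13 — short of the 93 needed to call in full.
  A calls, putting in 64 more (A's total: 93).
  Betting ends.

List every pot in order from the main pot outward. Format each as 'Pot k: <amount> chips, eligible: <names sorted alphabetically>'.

Contributions: A=93, C=93, D=93, E=93, F=13
Folded: B
Pot levels (distinct totals of non-folded players): 13, 93
Layer 1-13: 13 each from A, C, D, E, F = 13*5 = 65 chips; eligible A, C, D, E, F
Layer 14-93: 80 each from A, C, D, E = 80*4 = 320 chips; eligible A, C, D, E

Pot 1: 65 chips, eligible: A, C, D, E, F
Pot 2: 320 chips, eligible: A, C, D, E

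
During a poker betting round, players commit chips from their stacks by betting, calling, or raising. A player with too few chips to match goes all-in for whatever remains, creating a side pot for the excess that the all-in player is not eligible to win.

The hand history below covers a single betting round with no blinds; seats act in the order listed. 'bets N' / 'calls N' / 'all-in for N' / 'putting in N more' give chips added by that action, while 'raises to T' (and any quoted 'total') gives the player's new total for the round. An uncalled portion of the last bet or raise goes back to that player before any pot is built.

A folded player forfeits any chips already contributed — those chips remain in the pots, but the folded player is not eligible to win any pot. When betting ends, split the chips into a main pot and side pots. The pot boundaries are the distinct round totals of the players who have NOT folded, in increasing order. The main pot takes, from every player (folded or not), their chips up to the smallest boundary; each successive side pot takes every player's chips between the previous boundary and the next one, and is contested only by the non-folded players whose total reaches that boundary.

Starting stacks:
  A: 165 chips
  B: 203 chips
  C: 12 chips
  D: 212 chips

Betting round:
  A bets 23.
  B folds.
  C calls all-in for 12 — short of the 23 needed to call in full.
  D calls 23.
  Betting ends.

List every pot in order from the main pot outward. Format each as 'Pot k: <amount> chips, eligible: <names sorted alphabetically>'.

Contributions: A=23, C=12, D=23
Folded: B
Pot levels (distinct totals of non-folded players): 12, 23
Layer 1-12: 12 each from A, C, D = 12*3 = 36 chips; eligible A, C, D
Layer 13-23: 11 each from A, D = 11*2 = 22 chips; eligible A, D

Pot 1: 36 chips, eligible: A, C, D
Pot 2: 22 chips, eligible: A, D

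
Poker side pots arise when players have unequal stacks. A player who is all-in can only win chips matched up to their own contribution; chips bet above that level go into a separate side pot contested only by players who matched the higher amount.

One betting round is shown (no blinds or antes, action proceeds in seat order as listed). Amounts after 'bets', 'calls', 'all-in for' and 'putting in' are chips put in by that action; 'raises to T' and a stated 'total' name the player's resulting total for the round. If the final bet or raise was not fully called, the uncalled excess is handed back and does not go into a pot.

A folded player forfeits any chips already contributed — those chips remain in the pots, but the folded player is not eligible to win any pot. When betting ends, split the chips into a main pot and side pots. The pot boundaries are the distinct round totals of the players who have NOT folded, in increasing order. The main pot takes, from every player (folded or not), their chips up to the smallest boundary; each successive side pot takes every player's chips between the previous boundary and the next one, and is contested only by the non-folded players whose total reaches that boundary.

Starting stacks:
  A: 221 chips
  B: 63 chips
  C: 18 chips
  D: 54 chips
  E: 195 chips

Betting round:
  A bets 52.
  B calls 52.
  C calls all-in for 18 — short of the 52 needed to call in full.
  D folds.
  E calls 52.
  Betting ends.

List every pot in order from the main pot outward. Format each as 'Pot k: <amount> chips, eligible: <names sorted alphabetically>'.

Pot 1: 72 chips, eligible: A, B, C, E
Pot 2: 102 chips, eligible: A, B, E

Derivation:
Contributions: A=52, B=52, C=18, E=52
Folded: D
Pot levels (distinct totals of non-folded players): 18, 52
Layer 1-18: 18 each from A, B, C, E = 18*4 = 72 chips; eligible A, B, C, E
Layer 19-52: 34 each from A, B, E = 34*3 = 102 chips; eligible A, B, E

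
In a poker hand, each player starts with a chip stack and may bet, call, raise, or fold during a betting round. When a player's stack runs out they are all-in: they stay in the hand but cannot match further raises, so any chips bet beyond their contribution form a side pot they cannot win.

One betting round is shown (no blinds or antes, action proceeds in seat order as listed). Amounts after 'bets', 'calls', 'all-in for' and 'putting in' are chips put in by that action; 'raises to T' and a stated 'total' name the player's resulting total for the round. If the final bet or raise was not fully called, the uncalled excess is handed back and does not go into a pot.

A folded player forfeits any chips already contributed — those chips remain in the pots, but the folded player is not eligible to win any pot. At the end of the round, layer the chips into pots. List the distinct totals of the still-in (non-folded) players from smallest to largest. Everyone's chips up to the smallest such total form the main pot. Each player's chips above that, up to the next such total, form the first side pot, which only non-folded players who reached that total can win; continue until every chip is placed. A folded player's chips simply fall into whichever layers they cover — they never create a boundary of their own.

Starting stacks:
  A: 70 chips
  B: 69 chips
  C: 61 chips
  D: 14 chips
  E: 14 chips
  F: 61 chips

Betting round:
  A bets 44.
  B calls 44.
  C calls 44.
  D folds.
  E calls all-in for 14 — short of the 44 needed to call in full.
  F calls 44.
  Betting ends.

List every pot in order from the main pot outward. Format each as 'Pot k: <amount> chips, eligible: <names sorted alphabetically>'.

Pot 1: 70 chips, eligible: A, B, C, E, F
Pot 2: 120 chips, eligible: A, B, C, F

Derivation:
Contributions: A=44, B=44, C=44, E=14, F=44
Folded: D
Pot levels (distinct totals of non-folded players): 14, 44
Layer 1-14: 14 each from A, B, C, E, F = 14*5 = 70 chips; eligible A, B, C, E, F
Layer 15-44: 30 each from A, B, C, F = 30*4 = 120 chips; eligible A, B, C, F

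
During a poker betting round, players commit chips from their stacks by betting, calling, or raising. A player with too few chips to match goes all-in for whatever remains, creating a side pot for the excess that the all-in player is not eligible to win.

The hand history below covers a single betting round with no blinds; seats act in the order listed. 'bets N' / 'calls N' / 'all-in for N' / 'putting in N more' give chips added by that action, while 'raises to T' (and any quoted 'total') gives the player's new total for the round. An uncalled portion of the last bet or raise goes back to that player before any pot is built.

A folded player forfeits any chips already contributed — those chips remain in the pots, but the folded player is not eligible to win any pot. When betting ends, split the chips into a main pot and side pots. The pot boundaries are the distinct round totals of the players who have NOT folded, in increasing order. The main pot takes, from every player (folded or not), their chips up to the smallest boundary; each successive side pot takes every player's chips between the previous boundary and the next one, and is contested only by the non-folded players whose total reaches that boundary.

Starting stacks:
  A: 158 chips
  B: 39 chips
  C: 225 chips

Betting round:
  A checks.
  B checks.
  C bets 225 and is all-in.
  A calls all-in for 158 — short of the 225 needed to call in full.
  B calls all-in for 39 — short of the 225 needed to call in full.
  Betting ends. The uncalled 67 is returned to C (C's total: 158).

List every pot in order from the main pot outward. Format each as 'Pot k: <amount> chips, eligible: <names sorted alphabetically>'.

Contributions (after 67 returned to C): A=158, B=39, C=158
Pot levels (distinct totals of non-folded players): 39, 158
Layer 1-39: 39 each from A, B, C = 39*3 = 117 chips; eligible A, B, C
Layer 40-158: 119 each from A, C = 119*2 = 238 chips; eligible A, C

Pot 1: 117 chips, eligible: A, B, C
Pot 2: 238 chips, eligible: A, C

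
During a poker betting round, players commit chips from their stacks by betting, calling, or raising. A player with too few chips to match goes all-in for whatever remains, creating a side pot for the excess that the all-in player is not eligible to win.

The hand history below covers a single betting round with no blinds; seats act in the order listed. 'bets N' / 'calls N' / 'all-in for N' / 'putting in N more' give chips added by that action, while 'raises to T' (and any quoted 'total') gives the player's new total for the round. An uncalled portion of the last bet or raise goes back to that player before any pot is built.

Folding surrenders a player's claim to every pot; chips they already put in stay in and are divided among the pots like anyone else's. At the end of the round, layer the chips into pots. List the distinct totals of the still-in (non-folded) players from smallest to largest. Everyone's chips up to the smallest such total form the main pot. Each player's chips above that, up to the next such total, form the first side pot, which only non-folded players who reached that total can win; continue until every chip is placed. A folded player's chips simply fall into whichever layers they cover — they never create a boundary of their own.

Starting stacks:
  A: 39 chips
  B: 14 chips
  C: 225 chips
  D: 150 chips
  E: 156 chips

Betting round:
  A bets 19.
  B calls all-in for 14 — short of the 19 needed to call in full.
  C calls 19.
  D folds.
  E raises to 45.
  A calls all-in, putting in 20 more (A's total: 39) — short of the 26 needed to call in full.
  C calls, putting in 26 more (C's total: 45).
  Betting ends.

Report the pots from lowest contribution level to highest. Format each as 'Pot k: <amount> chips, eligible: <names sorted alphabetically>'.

Pot 1: 56 chips, eligible: A, B, C, E
Pot 2: 75 chips, eligible: A, C, E
Pot 3: 12 chips, eligible: C, E

Derivation:
Contributions: A=39, B=14, C=45, E=45
Folded: D
Pot levels (distinct totals of non-folded players): 14, 39, 45
Layer 1-14: 14 each from A, B, C, E = 14*4 = 56 chips; eligible A, B, C, E
Layer 15-39: 25 each from A, C, E = 25*3 = 75 chips; eligible A, C, E
Layer 40-45: 6 each from C, E = 6*2 = 12 chips; eligible C, E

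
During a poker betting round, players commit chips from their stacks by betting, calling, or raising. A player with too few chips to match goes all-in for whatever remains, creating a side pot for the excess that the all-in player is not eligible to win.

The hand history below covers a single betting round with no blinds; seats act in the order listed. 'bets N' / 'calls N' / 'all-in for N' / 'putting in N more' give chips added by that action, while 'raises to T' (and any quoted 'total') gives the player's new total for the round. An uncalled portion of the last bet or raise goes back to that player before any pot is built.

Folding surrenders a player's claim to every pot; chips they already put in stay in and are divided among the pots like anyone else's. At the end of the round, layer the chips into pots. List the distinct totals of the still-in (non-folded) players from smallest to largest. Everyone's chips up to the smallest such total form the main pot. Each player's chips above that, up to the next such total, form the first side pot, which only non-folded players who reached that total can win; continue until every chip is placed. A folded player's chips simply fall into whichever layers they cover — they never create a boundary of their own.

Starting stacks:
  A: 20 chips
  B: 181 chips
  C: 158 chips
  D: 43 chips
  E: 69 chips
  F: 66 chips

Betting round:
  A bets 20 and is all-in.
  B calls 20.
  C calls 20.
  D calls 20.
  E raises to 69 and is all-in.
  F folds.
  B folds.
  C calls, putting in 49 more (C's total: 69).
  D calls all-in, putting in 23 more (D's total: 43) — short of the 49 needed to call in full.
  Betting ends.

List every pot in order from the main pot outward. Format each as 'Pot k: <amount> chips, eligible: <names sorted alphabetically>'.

Pot 1: 100 chips, eligible: A, C, D, E
Pot 2: 69 chips, eligible: C, D, E
Pot 3: 52 chips, eligible: C, E

Derivation:
Contributions: A=20, B=20, C=69, D=43, E=69
Folded: B, F
Pot levels (distinct totals of non-folded players): 20, 43, 69
Layer 1-20: 20 each from A, B, C, D, E = 20*5 = 100 chips; eligible A, C, D, E
Layer 21-43: 23 each from C, D, E = 23*3 = 69 chips; eligible C, D, E
Layer 44-69: 26 each from C, E = 26*2 = 52 chips; eligible C, E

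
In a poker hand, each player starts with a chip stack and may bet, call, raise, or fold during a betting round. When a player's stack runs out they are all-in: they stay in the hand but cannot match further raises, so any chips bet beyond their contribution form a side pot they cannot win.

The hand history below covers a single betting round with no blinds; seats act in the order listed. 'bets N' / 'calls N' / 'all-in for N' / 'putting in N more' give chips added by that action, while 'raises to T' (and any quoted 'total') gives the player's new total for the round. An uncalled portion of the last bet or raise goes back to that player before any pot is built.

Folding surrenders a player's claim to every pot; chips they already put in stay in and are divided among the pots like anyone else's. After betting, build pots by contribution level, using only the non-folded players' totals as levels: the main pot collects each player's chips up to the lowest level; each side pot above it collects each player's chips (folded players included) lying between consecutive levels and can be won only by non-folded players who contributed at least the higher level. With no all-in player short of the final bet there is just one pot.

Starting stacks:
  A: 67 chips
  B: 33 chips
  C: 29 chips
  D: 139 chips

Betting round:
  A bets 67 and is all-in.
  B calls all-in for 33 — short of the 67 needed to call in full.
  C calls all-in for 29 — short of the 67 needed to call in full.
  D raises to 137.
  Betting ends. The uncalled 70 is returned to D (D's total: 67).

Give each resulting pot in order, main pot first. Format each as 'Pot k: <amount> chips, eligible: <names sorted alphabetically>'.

Contributions (after 70 returned to D): A=67, B=33, C=29, D=67
Pot levels (distinct totals of non-folded players): 29, 33, 67
Layer 1-29: 29 each from A, B, C, D = 29*4 = 116 chips; eligible A, B, C, D
Layer 30-33: 4 each from A, B, D = 4*3 = 12 chips; eligible A, B, D
Layer 34-67: 34 each from A, D = 34*2 = 68 chips; eligible A, D

Pot 1: 116 chips, eligible: A, B, C, D
Pot 2: 12 chips, eligible: A, B, D
Pot 3: 68 chips, eligible: A, D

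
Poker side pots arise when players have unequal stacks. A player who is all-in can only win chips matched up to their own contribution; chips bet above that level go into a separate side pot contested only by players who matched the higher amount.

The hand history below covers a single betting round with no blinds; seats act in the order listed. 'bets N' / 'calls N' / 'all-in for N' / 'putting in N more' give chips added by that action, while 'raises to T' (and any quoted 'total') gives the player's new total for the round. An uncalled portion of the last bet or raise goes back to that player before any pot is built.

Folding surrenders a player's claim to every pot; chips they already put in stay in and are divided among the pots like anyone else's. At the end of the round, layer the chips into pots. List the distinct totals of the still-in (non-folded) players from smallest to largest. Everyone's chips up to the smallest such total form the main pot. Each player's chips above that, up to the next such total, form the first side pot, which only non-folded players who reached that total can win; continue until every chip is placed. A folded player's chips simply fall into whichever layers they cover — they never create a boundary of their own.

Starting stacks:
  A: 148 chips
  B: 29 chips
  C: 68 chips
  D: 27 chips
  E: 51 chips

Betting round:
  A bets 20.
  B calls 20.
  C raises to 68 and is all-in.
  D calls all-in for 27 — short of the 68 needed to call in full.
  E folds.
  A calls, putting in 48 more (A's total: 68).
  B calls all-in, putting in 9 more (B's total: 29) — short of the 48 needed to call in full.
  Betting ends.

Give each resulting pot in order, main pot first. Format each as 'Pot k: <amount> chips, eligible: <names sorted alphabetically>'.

Contributions: A=68, B=29, C=68, D=27
Folded: E
Pot levels (distinct totals of non-folded players): 27, 29, 68
Layer 1-27: 27 each from A, B, C, D = 27*4 = 108 chips; eligible A, B, C, D
Layer 28-29: 2 each from A, B, C = 2*3 = 6 chips; eligible A, B, C
Layer 30-68: 39 each from A, C = 39*2 = 78 chips; eligible A, C

Pot 1: 108 chips, eligible: A, B, C, D
Pot 2: 6 chips, eligible: A, B, C
Pot 3: 78 chips, eligible: A, C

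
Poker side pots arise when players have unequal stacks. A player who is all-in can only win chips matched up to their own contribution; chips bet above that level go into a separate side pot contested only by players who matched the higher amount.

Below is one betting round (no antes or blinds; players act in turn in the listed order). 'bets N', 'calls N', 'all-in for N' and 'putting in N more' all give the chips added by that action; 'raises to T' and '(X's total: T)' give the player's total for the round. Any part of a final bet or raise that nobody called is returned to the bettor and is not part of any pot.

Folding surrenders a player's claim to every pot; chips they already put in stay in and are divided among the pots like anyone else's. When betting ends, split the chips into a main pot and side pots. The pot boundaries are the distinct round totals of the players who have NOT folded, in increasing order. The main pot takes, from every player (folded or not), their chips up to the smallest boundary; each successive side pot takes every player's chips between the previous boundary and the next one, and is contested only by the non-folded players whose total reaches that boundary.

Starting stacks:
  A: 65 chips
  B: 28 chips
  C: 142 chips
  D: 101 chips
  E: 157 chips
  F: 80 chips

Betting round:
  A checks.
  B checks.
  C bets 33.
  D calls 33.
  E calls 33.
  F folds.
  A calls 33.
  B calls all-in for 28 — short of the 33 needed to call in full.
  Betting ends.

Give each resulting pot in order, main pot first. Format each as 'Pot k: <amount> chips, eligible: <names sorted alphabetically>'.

Contributions: A=33, B=28, C=33, D=33, E=33
Folded: F
Pot levels (distinct totals of non-folded players): 28, 33
Layer 1-28: 28 each from A, B, C, D, E = 28*5 = 140 chips; eligible A, B, C, D, E
Layer 29-33: 5 each from A, C, D, E = 5*4 = 20 chips; eligible A, C, D, E

Pot 1: 140 chips, eligible: A, B, C, D, E
Pot 2: 20 chips, eligible: A, C, D, E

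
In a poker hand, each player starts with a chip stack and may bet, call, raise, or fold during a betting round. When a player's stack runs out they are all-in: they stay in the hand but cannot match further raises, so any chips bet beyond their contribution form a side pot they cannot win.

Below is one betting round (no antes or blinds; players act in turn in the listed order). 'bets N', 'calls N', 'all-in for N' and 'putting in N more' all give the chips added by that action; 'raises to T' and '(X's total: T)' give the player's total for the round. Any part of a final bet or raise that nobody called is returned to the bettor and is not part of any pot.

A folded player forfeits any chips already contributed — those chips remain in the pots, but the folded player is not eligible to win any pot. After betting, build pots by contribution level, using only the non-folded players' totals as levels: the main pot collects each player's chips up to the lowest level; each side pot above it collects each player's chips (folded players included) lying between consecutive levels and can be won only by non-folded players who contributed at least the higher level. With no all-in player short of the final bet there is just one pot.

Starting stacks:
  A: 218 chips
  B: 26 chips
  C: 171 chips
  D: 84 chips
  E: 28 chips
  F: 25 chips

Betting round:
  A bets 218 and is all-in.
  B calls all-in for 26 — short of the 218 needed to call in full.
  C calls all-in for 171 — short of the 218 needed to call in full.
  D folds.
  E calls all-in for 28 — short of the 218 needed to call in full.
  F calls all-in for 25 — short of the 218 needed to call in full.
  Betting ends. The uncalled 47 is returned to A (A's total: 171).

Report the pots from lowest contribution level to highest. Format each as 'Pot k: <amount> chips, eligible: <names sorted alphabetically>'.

Contributions (after 47 returned to A): A=171, B=26, C=171, E=28, F=25
Folded: D
Pot levels (distinct totals of non-folded players): 25, 26, 28, 171
Layer 1-25: 25 each from A, B, C, E, F = 25*5 = 125 chips; eligible A, B, C, E, F
Layer 26-26: 1 each from A, B, C, E = 1*4 = 4 chips; eligible A, B, C, E
Layer 27-28: 2 each from A, C, E = 2*3 = 6 chips; eligible A, C, E
Layer 29-171: 143 each from A, C = 143*2 = 286 chips; eligible A, C

Pot 1: 125 chips, eligible: A, B, C, E, F
Pot 2: 4 chips, eligible: A, B, C, E
Pot 3: 6 chips, eligible: A, C, E
Pot 4: 286 chips, eligible: A, C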